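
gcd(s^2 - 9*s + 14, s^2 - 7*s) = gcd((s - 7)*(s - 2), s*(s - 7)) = s - 7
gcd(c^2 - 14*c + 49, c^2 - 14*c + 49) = c^2 - 14*c + 49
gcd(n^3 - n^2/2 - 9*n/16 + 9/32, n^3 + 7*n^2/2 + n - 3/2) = n - 1/2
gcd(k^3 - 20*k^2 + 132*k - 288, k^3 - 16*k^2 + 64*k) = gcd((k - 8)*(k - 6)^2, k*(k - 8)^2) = k - 8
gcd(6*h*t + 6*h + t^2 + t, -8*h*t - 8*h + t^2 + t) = t + 1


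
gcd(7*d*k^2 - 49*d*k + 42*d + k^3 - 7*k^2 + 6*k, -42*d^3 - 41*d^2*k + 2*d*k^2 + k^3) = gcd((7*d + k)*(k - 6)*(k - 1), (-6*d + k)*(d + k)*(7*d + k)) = 7*d + k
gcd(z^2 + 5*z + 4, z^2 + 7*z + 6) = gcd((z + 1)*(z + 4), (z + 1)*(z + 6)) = z + 1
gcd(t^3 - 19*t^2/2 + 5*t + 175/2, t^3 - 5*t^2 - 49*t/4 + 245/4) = t - 5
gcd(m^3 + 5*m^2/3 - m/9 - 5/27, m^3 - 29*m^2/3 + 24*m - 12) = 1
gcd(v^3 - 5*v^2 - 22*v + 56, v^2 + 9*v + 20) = v + 4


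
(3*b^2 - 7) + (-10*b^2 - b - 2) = -7*b^2 - b - 9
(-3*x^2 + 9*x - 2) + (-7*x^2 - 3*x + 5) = -10*x^2 + 6*x + 3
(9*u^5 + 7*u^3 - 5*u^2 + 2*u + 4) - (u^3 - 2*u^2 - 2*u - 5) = 9*u^5 + 6*u^3 - 3*u^2 + 4*u + 9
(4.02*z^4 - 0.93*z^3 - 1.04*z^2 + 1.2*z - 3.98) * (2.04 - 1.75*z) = -7.035*z^5 + 9.8283*z^4 - 0.0772000000000002*z^3 - 4.2216*z^2 + 9.413*z - 8.1192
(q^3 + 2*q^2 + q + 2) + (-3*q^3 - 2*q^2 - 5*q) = -2*q^3 - 4*q + 2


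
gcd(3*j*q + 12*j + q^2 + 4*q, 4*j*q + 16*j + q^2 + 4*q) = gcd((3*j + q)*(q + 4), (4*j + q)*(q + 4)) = q + 4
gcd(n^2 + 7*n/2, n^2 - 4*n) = n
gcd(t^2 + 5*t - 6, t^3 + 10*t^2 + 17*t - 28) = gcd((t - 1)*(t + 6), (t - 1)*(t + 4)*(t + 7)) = t - 1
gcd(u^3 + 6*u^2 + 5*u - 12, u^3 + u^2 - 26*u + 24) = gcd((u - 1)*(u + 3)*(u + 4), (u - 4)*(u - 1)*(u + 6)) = u - 1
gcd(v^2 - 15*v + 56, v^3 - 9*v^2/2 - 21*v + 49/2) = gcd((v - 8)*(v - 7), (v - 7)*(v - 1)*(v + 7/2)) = v - 7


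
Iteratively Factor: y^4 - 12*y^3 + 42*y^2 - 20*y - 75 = (y - 3)*(y^3 - 9*y^2 + 15*y + 25) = (y - 3)*(y + 1)*(y^2 - 10*y + 25) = (y - 5)*(y - 3)*(y + 1)*(y - 5)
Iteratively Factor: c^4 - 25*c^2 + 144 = (c - 3)*(c^3 + 3*c^2 - 16*c - 48) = (c - 4)*(c - 3)*(c^2 + 7*c + 12) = (c - 4)*(c - 3)*(c + 3)*(c + 4)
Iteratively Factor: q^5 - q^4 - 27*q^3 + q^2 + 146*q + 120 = (q - 5)*(q^4 + 4*q^3 - 7*q^2 - 34*q - 24) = (q - 5)*(q + 1)*(q^3 + 3*q^2 - 10*q - 24) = (q - 5)*(q - 3)*(q + 1)*(q^2 + 6*q + 8) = (q - 5)*(q - 3)*(q + 1)*(q + 2)*(q + 4)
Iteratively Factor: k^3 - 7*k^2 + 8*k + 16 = (k - 4)*(k^2 - 3*k - 4) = (k - 4)*(k + 1)*(k - 4)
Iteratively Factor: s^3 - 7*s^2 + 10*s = (s - 5)*(s^2 - 2*s) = (s - 5)*(s - 2)*(s)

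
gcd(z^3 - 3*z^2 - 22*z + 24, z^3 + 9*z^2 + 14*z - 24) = z^2 + 3*z - 4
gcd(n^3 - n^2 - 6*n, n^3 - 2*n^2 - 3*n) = n^2 - 3*n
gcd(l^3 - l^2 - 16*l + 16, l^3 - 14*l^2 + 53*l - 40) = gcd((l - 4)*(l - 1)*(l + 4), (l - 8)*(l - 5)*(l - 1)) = l - 1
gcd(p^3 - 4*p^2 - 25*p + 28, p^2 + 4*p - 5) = p - 1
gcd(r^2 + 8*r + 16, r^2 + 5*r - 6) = 1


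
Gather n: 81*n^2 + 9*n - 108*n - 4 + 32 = 81*n^2 - 99*n + 28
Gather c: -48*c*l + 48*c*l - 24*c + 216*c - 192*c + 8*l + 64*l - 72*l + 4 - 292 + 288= 0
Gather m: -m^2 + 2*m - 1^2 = -m^2 + 2*m - 1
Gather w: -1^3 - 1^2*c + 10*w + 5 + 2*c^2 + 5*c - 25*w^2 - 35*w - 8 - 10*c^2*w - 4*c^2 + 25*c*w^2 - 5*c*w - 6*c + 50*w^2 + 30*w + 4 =-2*c^2 - 2*c + w^2*(25*c + 25) + w*(-10*c^2 - 5*c + 5)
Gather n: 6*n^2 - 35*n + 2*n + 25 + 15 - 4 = 6*n^2 - 33*n + 36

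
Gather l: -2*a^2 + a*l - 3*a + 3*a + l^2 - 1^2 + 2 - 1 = -2*a^2 + a*l + l^2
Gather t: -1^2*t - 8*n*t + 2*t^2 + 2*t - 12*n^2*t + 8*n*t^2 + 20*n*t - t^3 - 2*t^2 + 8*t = 8*n*t^2 - t^3 + t*(-12*n^2 + 12*n + 9)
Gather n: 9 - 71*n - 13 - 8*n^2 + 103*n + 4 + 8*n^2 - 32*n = 0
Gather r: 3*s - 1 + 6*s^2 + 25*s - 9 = 6*s^2 + 28*s - 10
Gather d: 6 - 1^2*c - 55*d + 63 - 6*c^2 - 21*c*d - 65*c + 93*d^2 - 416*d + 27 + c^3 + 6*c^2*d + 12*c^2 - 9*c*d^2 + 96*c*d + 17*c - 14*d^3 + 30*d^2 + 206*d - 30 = c^3 + 6*c^2 - 49*c - 14*d^3 + d^2*(123 - 9*c) + d*(6*c^2 + 75*c - 265) + 66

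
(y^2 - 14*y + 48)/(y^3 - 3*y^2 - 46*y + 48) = (y - 6)/(y^2 + 5*y - 6)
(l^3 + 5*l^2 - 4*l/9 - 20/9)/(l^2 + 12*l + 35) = (l^2 - 4/9)/(l + 7)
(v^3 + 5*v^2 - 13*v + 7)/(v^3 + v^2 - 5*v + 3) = (v + 7)/(v + 3)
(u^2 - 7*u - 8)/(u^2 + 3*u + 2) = (u - 8)/(u + 2)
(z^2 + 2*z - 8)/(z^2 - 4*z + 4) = (z + 4)/(z - 2)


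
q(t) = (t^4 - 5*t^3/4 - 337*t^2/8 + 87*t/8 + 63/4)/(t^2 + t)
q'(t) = (-2*t - 1)*(t^4 - 5*t^3/4 - 337*t^2/8 + 87*t/8 + 63/4)/(t^2 + t)^2 + (4*t^3 - 15*t^2/4 - 337*t/4 + 87/8)/(t^2 + t) = (8*t^5 + 7*t^4 - 10*t^3 - 212*t^2 - 126*t - 63)/(4*t^2*(t^2 + 2*t + 1))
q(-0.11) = -143.47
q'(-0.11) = -1348.31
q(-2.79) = -51.01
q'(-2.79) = -20.78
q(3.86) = -22.38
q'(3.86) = 2.93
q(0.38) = 26.22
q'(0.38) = -128.94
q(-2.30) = -63.18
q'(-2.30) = -30.54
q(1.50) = -16.50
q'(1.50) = -11.85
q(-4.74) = -19.42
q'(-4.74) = -14.93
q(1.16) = -11.36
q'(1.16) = -19.14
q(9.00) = 26.12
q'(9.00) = 15.21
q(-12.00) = 126.63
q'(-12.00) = -26.65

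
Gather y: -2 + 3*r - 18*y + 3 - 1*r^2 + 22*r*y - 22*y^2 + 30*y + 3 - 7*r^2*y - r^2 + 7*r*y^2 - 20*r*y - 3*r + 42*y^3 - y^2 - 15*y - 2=-2*r^2 + 42*y^3 + y^2*(7*r - 23) + y*(-7*r^2 + 2*r - 3) + 2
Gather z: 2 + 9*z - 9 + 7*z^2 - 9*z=7*z^2 - 7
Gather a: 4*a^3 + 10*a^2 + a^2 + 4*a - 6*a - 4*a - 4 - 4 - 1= 4*a^3 + 11*a^2 - 6*a - 9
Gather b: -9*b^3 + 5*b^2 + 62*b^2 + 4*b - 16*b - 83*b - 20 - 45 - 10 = -9*b^3 + 67*b^2 - 95*b - 75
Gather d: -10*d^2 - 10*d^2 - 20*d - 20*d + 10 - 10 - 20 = -20*d^2 - 40*d - 20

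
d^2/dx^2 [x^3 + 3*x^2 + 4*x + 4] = 6*x + 6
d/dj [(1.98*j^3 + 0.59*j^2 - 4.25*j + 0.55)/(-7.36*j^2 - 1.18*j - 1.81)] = (-14.5728*j^4 - 4.6728*j^3 - 42.7276*j^2 + 5.9602*j + 8.3415)/(54.1696*j^4 + 17.3696*j^3 + 28.0356*j^2 + 4.2716*j + 3.2761)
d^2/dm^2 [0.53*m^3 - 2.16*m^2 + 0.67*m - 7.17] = 3.18*m - 4.32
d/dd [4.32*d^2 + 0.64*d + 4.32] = 8.64*d + 0.64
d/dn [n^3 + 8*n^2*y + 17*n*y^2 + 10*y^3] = 3*n^2 + 16*n*y + 17*y^2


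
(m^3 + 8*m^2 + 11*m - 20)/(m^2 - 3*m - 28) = (m^2 + 4*m - 5)/(m - 7)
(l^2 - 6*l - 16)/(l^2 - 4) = (l - 8)/(l - 2)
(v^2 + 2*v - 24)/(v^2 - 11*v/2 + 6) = 2*(v + 6)/(2*v - 3)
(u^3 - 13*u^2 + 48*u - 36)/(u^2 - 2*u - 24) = (u^2 - 7*u + 6)/(u + 4)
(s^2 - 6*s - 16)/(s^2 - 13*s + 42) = (s^2 - 6*s - 16)/(s^2 - 13*s + 42)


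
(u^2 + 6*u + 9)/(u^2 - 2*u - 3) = (u^2 + 6*u + 9)/(u^2 - 2*u - 3)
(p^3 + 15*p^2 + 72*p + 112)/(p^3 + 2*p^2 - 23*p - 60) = (p^2 + 11*p + 28)/(p^2 - 2*p - 15)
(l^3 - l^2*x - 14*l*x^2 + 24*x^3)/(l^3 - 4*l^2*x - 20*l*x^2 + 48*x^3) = (-l + 3*x)/(-l + 6*x)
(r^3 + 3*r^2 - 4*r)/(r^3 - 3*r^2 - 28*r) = (r - 1)/(r - 7)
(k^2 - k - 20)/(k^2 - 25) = (k + 4)/(k + 5)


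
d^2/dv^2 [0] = 0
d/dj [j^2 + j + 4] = 2*j + 1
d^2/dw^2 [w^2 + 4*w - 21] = 2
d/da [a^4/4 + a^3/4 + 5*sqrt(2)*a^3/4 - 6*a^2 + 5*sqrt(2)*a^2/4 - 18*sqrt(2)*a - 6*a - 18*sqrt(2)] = a^3 + 3*a^2/4 + 15*sqrt(2)*a^2/4 - 12*a + 5*sqrt(2)*a/2 - 18*sqrt(2) - 6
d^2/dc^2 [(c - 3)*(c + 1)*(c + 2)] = 6*c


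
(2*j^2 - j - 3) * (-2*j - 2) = -4*j^3 - 2*j^2 + 8*j + 6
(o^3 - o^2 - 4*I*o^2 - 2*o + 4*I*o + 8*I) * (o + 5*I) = o^4 - o^3 + I*o^3 + 18*o^2 - I*o^2 - 20*o - 2*I*o - 40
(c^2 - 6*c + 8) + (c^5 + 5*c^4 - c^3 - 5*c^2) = c^5 + 5*c^4 - c^3 - 4*c^2 - 6*c + 8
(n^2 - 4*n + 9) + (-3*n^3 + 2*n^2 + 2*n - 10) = -3*n^3 + 3*n^2 - 2*n - 1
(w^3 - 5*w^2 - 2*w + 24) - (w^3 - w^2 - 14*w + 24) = -4*w^2 + 12*w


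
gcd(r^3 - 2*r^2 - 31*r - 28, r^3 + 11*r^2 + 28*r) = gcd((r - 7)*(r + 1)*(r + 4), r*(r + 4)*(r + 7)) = r + 4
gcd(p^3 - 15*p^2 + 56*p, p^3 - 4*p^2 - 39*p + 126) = p - 7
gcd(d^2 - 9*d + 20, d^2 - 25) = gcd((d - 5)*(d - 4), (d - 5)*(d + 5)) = d - 5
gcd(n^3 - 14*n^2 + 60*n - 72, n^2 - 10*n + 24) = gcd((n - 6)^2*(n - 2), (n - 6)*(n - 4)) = n - 6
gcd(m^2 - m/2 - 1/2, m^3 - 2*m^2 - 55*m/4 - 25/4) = m + 1/2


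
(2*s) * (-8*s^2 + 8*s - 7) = -16*s^3 + 16*s^2 - 14*s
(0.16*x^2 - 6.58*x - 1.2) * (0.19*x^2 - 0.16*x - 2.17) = 0.0304*x^4 - 1.2758*x^3 + 0.4776*x^2 + 14.4706*x + 2.604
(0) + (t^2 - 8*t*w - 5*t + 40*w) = t^2 - 8*t*w - 5*t + 40*w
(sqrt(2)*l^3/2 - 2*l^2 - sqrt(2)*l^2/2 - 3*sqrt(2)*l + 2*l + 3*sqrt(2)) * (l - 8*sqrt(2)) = sqrt(2)*l^4/2 - 10*l^3 - sqrt(2)*l^3/2 + 10*l^2 + 13*sqrt(2)*l^2 - 13*sqrt(2)*l + 48*l - 48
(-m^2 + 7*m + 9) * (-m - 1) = m^3 - 6*m^2 - 16*m - 9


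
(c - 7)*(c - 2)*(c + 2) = c^3 - 7*c^2 - 4*c + 28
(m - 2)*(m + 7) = m^2 + 5*m - 14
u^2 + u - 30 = (u - 5)*(u + 6)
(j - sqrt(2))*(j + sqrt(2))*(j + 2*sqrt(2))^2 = j^4 + 4*sqrt(2)*j^3 + 6*j^2 - 8*sqrt(2)*j - 16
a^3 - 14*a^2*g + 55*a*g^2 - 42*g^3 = (a - 7*g)*(a - 6*g)*(a - g)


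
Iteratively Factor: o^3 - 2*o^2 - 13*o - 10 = (o - 5)*(o^2 + 3*o + 2) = (o - 5)*(o + 2)*(o + 1)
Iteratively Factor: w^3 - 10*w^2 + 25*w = (w - 5)*(w^2 - 5*w) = w*(w - 5)*(w - 5)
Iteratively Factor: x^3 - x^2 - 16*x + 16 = (x - 4)*(x^2 + 3*x - 4) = (x - 4)*(x + 4)*(x - 1)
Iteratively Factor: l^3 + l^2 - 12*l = (l - 3)*(l^2 + 4*l) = l*(l - 3)*(l + 4)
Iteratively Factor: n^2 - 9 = (n + 3)*(n - 3)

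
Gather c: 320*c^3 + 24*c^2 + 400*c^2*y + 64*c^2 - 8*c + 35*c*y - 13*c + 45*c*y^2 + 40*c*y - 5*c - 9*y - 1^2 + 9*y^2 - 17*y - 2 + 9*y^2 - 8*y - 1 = 320*c^3 + c^2*(400*y + 88) + c*(45*y^2 + 75*y - 26) + 18*y^2 - 34*y - 4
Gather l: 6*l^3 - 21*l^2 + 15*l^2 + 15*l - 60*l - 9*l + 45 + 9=6*l^3 - 6*l^2 - 54*l + 54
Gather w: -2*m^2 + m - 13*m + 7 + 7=-2*m^2 - 12*m + 14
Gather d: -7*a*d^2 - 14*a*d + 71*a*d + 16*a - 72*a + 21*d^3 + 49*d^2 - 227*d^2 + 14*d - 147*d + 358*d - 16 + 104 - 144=-56*a + 21*d^3 + d^2*(-7*a - 178) + d*(57*a + 225) - 56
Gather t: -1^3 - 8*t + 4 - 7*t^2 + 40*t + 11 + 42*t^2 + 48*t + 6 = 35*t^2 + 80*t + 20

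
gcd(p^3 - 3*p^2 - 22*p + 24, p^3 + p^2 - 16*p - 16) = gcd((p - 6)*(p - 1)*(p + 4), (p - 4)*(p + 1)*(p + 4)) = p + 4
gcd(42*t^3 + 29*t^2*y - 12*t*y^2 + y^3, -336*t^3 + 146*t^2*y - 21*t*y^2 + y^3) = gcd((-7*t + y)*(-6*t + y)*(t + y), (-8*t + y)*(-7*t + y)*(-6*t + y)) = 42*t^2 - 13*t*y + y^2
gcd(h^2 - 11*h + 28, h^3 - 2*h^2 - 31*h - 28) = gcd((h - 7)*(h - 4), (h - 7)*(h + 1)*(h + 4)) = h - 7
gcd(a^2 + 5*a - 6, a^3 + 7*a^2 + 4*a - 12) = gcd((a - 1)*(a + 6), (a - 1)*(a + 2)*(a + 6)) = a^2 + 5*a - 6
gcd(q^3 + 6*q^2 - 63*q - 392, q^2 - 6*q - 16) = q - 8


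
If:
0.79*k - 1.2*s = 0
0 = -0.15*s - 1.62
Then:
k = -16.41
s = -10.80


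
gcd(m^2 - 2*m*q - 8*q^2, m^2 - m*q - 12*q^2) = -m + 4*q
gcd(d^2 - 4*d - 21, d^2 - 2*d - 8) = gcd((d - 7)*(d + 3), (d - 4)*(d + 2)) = 1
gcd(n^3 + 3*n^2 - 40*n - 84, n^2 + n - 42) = n^2 + n - 42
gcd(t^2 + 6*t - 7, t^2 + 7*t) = t + 7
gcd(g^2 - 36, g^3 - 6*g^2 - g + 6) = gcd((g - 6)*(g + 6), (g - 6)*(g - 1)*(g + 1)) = g - 6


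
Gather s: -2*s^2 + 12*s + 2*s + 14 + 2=-2*s^2 + 14*s + 16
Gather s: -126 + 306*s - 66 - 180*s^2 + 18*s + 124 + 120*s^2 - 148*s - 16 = -60*s^2 + 176*s - 84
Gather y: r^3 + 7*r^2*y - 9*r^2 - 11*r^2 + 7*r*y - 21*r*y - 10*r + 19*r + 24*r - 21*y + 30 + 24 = r^3 - 20*r^2 + 33*r + y*(7*r^2 - 14*r - 21) + 54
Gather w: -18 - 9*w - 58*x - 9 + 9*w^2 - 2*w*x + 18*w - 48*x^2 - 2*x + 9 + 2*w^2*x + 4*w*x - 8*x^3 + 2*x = w^2*(2*x + 9) + w*(2*x + 9) - 8*x^3 - 48*x^2 - 58*x - 18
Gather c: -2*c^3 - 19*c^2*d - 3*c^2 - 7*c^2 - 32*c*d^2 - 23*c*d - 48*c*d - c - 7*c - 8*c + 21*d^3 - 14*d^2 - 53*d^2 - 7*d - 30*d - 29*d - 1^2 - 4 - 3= -2*c^3 + c^2*(-19*d - 10) + c*(-32*d^2 - 71*d - 16) + 21*d^3 - 67*d^2 - 66*d - 8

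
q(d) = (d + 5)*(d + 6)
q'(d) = 2*d + 11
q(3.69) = 84.21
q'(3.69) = 18.38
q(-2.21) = 10.57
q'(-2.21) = 6.58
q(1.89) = 54.36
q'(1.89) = 14.78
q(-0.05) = 29.45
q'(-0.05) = 10.90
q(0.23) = 32.58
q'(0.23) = 11.46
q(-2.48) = 8.87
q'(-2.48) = 6.04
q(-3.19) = 5.09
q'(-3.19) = 4.62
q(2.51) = 63.91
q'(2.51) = 16.02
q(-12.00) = 42.00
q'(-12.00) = -13.00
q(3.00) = 72.00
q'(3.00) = 17.00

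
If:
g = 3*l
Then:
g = 3*l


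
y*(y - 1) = y^2 - y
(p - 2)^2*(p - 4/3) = p^3 - 16*p^2/3 + 28*p/3 - 16/3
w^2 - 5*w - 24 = (w - 8)*(w + 3)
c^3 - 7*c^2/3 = c^2*(c - 7/3)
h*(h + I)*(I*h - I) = I*h^3 - h^2 - I*h^2 + h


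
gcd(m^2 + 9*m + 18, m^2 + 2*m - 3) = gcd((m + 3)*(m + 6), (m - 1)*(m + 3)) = m + 3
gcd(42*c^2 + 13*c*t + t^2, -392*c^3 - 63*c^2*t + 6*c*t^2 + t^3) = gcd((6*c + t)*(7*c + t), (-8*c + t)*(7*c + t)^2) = 7*c + t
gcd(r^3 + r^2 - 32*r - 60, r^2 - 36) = r - 6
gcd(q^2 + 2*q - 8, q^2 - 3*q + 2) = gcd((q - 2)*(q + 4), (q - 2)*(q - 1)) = q - 2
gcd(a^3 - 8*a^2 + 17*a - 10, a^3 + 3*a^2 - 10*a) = a - 2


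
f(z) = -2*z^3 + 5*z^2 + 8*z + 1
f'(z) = -6*z^2 + 10*z + 8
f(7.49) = -498.96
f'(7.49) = -253.70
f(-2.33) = 34.80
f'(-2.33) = -47.87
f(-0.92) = -0.57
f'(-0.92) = -6.28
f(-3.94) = 169.42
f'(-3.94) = -124.54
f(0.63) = 7.52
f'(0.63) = 11.92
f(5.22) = -105.47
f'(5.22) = -103.29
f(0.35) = 4.33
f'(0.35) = 10.76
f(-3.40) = 110.21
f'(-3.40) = -95.36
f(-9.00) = 1792.00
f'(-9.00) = -568.00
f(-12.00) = 4081.00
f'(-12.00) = -976.00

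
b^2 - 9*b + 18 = (b - 6)*(b - 3)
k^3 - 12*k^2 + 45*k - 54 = (k - 6)*(k - 3)^2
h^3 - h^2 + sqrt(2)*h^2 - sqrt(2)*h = h*(h - 1)*(h + sqrt(2))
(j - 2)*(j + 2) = j^2 - 4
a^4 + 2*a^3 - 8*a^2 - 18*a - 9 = (a - 3)*(a + 1)^2*(a + 3)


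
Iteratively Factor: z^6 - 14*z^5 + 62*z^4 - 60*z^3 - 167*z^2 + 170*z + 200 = (z - 5)*(z^5 - 9*z^4 + 17*z^3 + 25*z^2 - 42*z - 40) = (z - 5)^2*(z^4 - 4*z^3 - 3*z^2 + 10*z + 8) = (z - 5)^2*(z + 1)*(z^3 - 5*z^2 + 2*z + 8) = (z - 5)^2*(z - 2)*(z + 1)*(z^2 - 3*z - 4) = (z - 5)^2*(z - 2)*(z + 1)^2*(z - 4)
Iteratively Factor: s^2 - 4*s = (s)*(s - 4)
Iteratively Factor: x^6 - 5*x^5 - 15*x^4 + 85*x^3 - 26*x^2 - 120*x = (x - 5)*(x^5 - 15*x^3 + 10*x^2 + 24*x) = (x - 5)*(x - 3)*(x^4 + 3*x^3 - 6*x^2 - 8*x) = (x - 5)*(x - 3)*(x - 2)*(x^3 + 5*x^2 + 4*x) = x*(x - 5)*(x - 3)*(x - 2)*(x^2 + 5*x + 4) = x*(x - 5)*(x - 3)*(x - 2)*(x + 1)*(x + 4)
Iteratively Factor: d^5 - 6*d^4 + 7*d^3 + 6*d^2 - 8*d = (d - 1)*(d^4 - 5*d^3 + 2*d^2 + 8*d) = (d - 4)*(d - 1)*(d^3 - d^2 - 2*d) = (d - 4)*(d - 1)*(d + 1)*(d^2 - 2*d) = (d - 4)*(d - 2)*(d - 1)*(d + 1)*(d)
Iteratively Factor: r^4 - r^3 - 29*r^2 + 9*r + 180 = (r + 3)*(r^3 - 4*r^2 - 17*r + 60) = (r + 3)*(r + 4)*(r^2 - 8*r + 15) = (r - 5)*(r + 3)*(r + 4)*(r - 3)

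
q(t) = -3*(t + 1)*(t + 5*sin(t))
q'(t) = -3*t - 3*(t + 1)*(5*cos(t) + 1) - 15*sin(t)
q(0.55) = -14.71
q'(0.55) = -33.96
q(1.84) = -56.74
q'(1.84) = -17.17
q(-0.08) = 1.32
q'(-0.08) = -15.08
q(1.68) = -53.47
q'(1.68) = -23.61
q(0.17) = -3.57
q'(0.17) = -23.85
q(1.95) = -58.36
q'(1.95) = -12.25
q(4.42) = 5.98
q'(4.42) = 8.28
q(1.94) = -58.24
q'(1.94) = -12.71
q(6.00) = -96.66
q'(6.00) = -135.63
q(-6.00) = -69.04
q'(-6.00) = 100.82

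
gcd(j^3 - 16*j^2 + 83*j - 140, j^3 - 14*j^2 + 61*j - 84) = j^2 - 11*j + 28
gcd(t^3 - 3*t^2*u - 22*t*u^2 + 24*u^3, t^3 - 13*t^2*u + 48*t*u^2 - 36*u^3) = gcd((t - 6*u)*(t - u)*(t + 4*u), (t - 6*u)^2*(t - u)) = t^2 - 7*t*u + 6*u^2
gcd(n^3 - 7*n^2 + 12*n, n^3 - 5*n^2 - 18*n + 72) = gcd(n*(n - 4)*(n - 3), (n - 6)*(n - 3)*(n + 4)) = n - 3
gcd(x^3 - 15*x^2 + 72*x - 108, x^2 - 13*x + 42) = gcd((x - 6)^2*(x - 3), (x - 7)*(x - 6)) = x - 6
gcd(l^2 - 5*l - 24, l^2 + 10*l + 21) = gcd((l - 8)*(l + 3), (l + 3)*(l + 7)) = l + 3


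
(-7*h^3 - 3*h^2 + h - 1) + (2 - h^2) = -7*h^3 - 4*h^2 + h + 1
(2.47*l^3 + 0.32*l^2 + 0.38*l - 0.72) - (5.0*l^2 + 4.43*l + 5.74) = 2.47*l^3 - 4.68*l^2 - 4.05*l - 6.46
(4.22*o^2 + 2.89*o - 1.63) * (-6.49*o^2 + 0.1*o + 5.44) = -27.3878*o^4 - 18.3341*o^3 + 33.8245*o^2 + 15.5586*o - 8.8672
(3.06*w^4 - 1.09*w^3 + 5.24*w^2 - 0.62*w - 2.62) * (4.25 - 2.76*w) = -8.4456*w^5 + 16.0134*w^4 - 19.0949*w^3 + 23.9812*w^2 + 4.5962*w - 11.135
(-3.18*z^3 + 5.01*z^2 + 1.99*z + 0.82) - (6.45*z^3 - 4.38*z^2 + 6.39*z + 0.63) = -9.63*z^3 + 9.39*z^2 - 4.4*z + 0.19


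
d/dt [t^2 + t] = 2*t + 1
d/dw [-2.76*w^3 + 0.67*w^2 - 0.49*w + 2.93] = -8.28*w^2 + 1.34*w - 0.49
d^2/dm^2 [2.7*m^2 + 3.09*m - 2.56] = 5.40000000000000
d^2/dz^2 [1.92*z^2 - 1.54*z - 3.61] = 3.84000000000000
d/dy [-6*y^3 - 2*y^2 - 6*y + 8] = -18*y^2 - 4*y - 6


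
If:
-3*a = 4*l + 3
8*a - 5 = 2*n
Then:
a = n/4 + 5/8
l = -3*n/16 - 39/32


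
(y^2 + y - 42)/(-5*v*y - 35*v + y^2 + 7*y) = (y - 6)/(-5*v + y)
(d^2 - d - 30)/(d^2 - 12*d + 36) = (d + 5)/(d - 6)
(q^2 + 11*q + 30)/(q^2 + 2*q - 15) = (q + 6)/(q - 3)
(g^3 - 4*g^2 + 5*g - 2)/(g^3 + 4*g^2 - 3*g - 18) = (g^2 - 2*g + 1)/(g^2 + 6*g + 9)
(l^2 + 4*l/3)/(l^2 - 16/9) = 3*l/(3*l - 4)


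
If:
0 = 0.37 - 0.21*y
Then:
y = 1.76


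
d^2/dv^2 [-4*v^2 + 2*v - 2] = -8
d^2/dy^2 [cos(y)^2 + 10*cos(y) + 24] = -10*cos(y) - 2*cos(2*y)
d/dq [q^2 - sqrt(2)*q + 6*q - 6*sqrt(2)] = 2*q - sqrt(2) + 6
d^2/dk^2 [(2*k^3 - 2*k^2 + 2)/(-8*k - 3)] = 4*(-64*k^3 - 72*k^2 - 27*k - 55)/(512*k^3 + 576*k^2 + 216*k + 27)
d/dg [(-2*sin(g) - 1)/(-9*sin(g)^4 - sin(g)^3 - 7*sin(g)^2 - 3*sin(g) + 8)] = -(54*sin(g)^4 + 40*sin(g)^3 + 17*sin(g)^2 + 14*sin(g) + 19)*cos(g)/(9*sin(g)^4 + sin(g)^3 + 7*sin(g)^2 + 3*sin(g) - 8)^2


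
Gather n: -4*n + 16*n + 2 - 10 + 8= 12*n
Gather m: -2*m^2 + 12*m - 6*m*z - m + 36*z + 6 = -2*m^2 + m*(11 - 6*z) + 36*z + 6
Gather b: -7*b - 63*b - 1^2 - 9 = -70*b - 10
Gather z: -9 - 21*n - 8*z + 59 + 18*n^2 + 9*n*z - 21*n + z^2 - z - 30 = 18*n^2 - 42*n + z^2 + z*(9*n - 9) + 20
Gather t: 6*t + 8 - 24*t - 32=-18*t - 24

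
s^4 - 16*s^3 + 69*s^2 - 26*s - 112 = (s - 8)*(s - 7)*(s - 2)*(s + 1)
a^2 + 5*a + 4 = (a + 1)*(a + 4)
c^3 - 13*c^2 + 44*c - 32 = (c - 8)*(c - 4)*(c - 1)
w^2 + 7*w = w*(w + 7)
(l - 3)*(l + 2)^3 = l^4 + 3*l^3 - 6*l^2 - 28*l - 24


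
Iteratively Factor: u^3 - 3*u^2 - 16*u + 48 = (u - 4)*(u^2 + u - 12) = (u - 4)*(u - 3)*(u + 4)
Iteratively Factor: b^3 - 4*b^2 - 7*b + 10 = (b - 1)*(b^2 - 3*b - 10) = (b - 1)*(b + 2)*(b - 5)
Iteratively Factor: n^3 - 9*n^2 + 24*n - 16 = (n - 4)*(n^2 - 5*n + 4) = (n - 4)*(n - 1)*(n - 4)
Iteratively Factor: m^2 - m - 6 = (m - 3)*(m + 2)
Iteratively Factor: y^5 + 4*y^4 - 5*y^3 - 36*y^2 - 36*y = (y - 3)*(y^4 + 7*y^3 + 16*y^2 + 12*y) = (y - 3)*(y + 2)*(y^3 + 5*y^2 + 6*y) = y*(y - 3)*(y + 2)*(y^2 + 5*y + 6) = y*(y - 3)*(y + 2)^2*(y + 3)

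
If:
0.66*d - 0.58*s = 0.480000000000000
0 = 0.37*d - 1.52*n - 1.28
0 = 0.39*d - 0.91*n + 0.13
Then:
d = -5.32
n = -2.14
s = -6.88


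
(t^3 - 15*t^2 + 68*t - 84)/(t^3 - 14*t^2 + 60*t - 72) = (t - 7)/(t - 6)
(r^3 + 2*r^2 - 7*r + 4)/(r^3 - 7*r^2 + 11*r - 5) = (r + 4)/(r - 5)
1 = 1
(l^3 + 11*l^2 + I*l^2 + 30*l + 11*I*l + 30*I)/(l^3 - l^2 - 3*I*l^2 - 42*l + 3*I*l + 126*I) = (l^2 + l*(5 + I) + 5*I)/(l^2 - l*(7 + 3*I) + 21*I)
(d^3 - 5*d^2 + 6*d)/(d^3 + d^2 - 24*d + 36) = d/(d + 6)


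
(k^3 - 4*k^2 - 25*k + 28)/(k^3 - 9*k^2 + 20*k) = (k^3 - 4*k^2 - 25*k + 28)/(k*(k^2 - 9*k + 20))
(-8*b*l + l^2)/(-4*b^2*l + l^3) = (8*b - l)/(4*b^2 - l^2)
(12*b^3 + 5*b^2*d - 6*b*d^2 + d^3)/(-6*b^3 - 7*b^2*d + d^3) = (-4*b + d)/(2*b + d)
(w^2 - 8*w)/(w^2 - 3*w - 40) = w/(w + 5)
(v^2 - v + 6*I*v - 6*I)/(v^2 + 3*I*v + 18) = (v - 1)/(v - 3*I)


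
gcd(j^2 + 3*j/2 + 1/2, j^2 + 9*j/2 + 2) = j + 1/2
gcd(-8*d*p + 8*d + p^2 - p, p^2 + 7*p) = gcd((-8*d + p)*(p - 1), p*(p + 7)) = 1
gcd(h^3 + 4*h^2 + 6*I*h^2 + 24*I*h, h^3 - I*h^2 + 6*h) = h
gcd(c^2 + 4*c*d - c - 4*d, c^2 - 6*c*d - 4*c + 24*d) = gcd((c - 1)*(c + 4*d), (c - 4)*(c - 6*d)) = 1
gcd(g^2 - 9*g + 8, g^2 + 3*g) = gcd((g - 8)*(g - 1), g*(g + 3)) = 1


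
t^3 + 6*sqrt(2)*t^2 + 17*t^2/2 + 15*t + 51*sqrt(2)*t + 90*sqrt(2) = (t + 5/2)*(t + 6)*(t + 6*sqrt(2))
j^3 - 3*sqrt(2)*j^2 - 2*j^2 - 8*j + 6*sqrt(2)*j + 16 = (j - 2)*(j - 4*sqrt(2))*(j + sqrt(2))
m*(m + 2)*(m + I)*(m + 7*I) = m^4 + 2*m^3 + 8*I*m^3 - 7*m^2 + 16*I*m^2 - 14*m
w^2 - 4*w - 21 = (w - 7)*(w + 3)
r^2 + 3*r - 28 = (r - 4)*(r + 7)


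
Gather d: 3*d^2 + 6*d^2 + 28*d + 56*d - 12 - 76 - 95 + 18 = 9*d^2 + 84*d - 165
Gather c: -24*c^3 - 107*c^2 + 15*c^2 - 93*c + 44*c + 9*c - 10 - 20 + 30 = -24*c^3 - 92*c^2 - 40*c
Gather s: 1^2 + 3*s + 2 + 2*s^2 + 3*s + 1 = 2*s^2 + 6*s + 4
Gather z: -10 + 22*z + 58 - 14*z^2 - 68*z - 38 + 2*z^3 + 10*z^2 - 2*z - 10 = 2*z^3 - 4*z^2 - 48*z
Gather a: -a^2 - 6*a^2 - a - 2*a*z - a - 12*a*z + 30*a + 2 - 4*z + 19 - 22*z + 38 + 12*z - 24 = -7*a^2 + a*(28 - 14*z) - 14*z + 35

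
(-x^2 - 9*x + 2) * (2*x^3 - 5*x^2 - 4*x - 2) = -2*x^5 - 13*x^4 + 53*x^3 + 28*x^2 + 10*x - 4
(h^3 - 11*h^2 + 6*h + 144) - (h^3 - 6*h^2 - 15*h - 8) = -5*h^2 + 21*h + 152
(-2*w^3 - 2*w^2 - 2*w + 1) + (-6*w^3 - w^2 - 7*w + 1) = -8*w^3 - 3*w^2 - 9*w + 2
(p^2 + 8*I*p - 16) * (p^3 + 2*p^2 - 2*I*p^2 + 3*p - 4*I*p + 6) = p^5 + 2*p^4 + 6*I*p^4 + 3*p^3 + 12*I*p^3 + 6*p^2 + 56*I*p^2 - 48*p + 112*I*p - 96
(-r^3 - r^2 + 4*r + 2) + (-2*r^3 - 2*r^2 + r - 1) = -3*r^3 - 3*r^2 + 5*r + 1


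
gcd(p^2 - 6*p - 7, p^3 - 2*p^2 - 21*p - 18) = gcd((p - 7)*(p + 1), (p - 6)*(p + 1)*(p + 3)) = p + 1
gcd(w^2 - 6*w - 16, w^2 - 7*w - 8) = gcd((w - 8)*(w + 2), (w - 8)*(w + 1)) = w - 8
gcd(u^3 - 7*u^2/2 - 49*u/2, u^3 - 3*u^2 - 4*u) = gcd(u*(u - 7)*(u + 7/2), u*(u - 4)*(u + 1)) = u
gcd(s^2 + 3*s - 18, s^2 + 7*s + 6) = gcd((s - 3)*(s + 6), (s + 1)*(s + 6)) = s + 6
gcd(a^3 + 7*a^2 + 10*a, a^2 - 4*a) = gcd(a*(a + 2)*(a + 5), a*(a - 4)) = a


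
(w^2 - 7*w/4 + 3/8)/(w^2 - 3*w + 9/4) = (4*w - 1)/(2*(2*w - 3))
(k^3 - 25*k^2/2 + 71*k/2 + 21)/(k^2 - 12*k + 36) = (2*k^2 - 13*k - 7)/(2*(k - 6))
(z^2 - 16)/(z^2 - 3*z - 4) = (z + 4)/(z + 1)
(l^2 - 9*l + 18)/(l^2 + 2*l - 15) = (l - 6)/(l + 5)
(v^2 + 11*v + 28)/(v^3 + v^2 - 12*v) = (v + 7)/(v*(v - 3))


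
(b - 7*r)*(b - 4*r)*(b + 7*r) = b^3 - 4*b^2*r - 49*b*r^2 + 196*r^3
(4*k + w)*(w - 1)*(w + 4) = 4*k*w^2 + 12*k*w - 16*k + w^3 + 3*w^2 - 4*w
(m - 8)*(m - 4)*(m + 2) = m^3 - 10*m^2 + 8*m + 64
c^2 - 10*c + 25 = (c - 5)^2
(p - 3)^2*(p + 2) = p^3 - 4*p^2 - 3*p + 18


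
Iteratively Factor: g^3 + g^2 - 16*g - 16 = (g + 4)*(g^2 - 3*g - 4) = (g - 4)*(g + 4)*(g + 1)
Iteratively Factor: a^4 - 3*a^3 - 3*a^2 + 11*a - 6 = (a + 2)*(a^3 - 5*a^2 + 7*a - 3) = (a - 1)*(a + 2)*(a^2 - 4*a + 3) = (a - 1)^2*(a + 2)*(a - 3)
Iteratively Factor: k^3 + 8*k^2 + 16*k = (k + 4)*(k^2 + 4*k) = k*(k + 4)*(k + 4)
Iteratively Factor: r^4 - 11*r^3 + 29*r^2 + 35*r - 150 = (r - 5)*(r^3 - 6*r^2 - r + 30) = (r - 5)*(r - 3)*(r^2 - 3*r - 10) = (r - 5)^2*(r - 3)*(r + 2)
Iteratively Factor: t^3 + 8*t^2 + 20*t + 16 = (t + 2)*(t^2 + 6*t + 8) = (t + 2)^2*(t + 4)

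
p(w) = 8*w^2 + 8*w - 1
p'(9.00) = 152.00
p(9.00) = 719.00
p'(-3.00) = -40.00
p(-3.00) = 47.00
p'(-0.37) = 2.08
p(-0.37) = -2.86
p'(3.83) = 69.28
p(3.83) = 146.99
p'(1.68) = 34.88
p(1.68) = 35.02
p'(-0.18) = 5.12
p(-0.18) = -2.18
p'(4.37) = 77.92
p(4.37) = 186.74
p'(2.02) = 40.32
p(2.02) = 47.80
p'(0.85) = 21.60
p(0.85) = 11.58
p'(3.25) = 60.00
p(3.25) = 109.50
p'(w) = 16*w + 8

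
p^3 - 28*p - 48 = (p - 6)*(p + 2)*(p + 4)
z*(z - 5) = z^2 - 5*z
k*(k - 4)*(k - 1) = k^3 - 5*k^2 + 4*k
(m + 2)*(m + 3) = m^2 + 5*m + 6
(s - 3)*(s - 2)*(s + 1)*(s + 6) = s^4 + 2*s^3 - 23*s^2 + 12*s + 36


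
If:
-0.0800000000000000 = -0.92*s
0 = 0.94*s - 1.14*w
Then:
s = 0.09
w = 0.07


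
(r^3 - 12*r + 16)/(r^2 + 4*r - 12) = (r^2 + 2*r - 8)/(r + 6)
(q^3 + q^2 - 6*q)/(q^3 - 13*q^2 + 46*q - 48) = q*(q + 3)/(q^2 - 11*q + 24)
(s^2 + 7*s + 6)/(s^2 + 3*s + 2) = (s + 6)/(s + 2)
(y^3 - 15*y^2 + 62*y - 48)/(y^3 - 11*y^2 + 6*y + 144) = (y - 1)/(y + 3)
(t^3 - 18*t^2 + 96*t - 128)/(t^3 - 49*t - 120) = (t^2 - 10*t + 16)/(t^2 + 8*t + 15)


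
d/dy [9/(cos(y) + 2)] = 9*sin(y)/(cos(y) + 2)^2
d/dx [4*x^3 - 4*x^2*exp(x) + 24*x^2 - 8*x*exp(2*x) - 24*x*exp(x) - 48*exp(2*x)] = -4*x^2*exp(x) + 12*x^2 - 16*x*exp(2*x) - 32*x*exp(x) + 48*x - 104*exp(2*x) - 24*exp(x)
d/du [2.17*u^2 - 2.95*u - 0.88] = 4.34*u - 2.95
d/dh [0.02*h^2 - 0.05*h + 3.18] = 0.04*h - 0.05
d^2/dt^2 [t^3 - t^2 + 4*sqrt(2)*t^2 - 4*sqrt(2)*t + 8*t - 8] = 6*t - 2 + 8*sqrt(2)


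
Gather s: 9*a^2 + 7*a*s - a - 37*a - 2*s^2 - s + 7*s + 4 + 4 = 9*a^2 - 38*a - 2*s^2 + s*(7*a + 6) + 8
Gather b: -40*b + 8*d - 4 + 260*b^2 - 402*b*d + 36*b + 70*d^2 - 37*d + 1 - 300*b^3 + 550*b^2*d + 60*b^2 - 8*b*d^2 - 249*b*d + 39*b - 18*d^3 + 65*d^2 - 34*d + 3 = -300*b^3 + b^2*(550*d + 320) + b*(-8*d^2 - 651*d + 35) - 18*d^3 + 135*d^2 - 63*d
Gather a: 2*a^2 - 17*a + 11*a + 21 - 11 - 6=2*a^2 - 6*a + 4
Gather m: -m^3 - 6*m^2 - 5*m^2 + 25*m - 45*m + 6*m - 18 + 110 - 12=-m^3 - 11*m^2 - 14*m + 80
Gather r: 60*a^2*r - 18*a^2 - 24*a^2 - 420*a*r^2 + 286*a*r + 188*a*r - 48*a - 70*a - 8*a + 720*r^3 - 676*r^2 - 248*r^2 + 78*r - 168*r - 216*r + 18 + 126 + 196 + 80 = -42*a^2 - 126*a + 720*r^3 + r^2*(-420*a - 924) + r*(60*a^2 + 474*a - 306) + 420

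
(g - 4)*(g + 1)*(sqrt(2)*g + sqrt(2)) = sqrt(2)*g^3 - 2*sqrt(2)*g^2 - 7*sqrt(2)*g - 4*sqrt(2)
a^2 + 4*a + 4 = (a + 2)^2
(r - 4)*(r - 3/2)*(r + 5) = r^3 - r^2/2 - 43*r/2 + 30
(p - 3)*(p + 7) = p^2 + 4*p - 21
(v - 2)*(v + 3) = v^2 + v - 6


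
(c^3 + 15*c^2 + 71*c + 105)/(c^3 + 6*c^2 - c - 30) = (c + 7)/(c - 2)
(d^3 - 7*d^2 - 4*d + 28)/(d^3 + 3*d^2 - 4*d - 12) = (d - 7)/(d + 3)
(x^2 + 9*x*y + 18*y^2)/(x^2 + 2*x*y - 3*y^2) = (x + 6*y)/(x - y)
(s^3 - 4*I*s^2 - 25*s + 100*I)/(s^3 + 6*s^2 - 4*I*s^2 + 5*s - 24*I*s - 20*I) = (s - 5)/(s + 1)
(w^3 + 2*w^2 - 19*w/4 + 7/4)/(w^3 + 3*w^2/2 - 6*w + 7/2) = (w - 1/2)/(w - 1)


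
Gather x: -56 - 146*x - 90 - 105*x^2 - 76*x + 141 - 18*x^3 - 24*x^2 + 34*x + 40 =-18*x^3 - 129*x^2 - 188*x + 35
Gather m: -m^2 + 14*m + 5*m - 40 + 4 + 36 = -m^2 + 19*m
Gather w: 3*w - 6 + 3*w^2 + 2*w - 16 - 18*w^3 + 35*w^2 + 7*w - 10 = -18*w^3 + 38*w^2 + 12*w - 32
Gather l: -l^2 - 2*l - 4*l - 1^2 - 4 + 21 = -l^2 - 6*l + 16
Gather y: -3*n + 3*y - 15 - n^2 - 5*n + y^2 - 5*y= -n^2 - 8*n + y^2 - 2*y - 15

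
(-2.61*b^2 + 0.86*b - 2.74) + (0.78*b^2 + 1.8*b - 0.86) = -1.83*b^2 + 2.66*b - 3.6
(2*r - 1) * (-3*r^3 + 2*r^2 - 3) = -6*r^4 + 7*r^3 - 2*r^2 - 6*r + 3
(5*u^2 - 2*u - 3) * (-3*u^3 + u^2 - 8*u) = -15*u^5 + 11*u^4 - 33*u^3 + 13*u^2 + 24*u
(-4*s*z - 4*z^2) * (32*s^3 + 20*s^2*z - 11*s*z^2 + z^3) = -128*s^4*z - 208*s^3*z^2 - 36*s^2*z^3 + 40*s*z^4 - 4*z^5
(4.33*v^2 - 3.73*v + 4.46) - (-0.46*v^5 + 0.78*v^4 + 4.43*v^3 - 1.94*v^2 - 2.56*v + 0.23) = 0.46*v^5 - 0.78*v^4 - 4.43*v^3 + 6.27*v^2 - 1.17*v + 4.23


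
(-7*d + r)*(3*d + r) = -21*d^2 - 4*d*r + r^2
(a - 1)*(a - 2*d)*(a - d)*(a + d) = a^4 - 2*a^3*d - a^3 - a^2*d^2 + 2*a^2*d + 2*a*d^3 + a*d^2 - 2*d^3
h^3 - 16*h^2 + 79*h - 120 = (h - 8)*(h - 5)*(h - 3)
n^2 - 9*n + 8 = (n - 8)*(n - 1)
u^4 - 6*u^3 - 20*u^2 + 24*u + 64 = (u - 8)*(u - 2)*(u + 2)^2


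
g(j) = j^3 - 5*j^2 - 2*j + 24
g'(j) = 3*j^2 - 10*j - 2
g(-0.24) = 24.18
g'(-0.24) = 0.57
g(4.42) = 3.83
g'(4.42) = 12.41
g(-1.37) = 14.78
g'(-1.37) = 17.33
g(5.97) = 46.63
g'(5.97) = 45.22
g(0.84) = 19.38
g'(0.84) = -8.28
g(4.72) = 8.32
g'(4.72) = 17.64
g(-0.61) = 23.13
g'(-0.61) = 5.22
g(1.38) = 14.35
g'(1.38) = -10.09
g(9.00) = 330.00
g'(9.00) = 151.00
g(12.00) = 1008.00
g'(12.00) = 310.00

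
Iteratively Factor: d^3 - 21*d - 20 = (d + 4)*(d^2 - 4*d - 5) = (d + 1)*(d + 4)*(d - 5)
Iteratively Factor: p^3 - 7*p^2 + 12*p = (p - 4)*(p^2 - 3*p) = (p - 4)*(p - 3)*(p)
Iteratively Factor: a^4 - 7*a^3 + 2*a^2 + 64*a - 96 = (a + 3)*(a^3 - 10*a^2 + 32*a - 32) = (a - 2)*(a + 3)*(a^2 - 8*a + 16) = (a - 4)*(a - 2)*(a + 3)*(a - 4)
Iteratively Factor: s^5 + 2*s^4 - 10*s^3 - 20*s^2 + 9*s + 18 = (s + 1)*(s^4 + s^3 - 11*s^2 - 9*s + 18) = (s + 1)*(s + 3)*(s^3 - 2*s^2 - 5*s + 6) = (s + 1)*(s + 2)*(s + 3)*(s^2 - 4*s + 3) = (s - 1)*(s + 1)*(s + 2)*(s + 3)*(s - 3)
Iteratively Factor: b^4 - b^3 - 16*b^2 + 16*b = (b - 4)*(b^3 + 3*b^2 - 4*b) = (b - 4)*(b - 1)*(b^2 + 4*b) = (b - 4)*(b - 1)*(b + 4)*(b)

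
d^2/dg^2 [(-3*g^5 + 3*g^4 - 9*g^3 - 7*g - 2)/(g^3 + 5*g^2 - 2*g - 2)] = 2*g*(-3*g^8 - 45*g^7 - 207*g^6 + 378*g^5 + 51*g^4 - 459*g^3 - 419*g^2 - 258*g - 270)/(g^9 + 15*g^8 + 69*g^7 + 59*g^6 - 198*g^5 - 66*g^4 + 124*g^3 + 36*g^2 - 24*g - 8)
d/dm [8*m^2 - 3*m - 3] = 16*m - 3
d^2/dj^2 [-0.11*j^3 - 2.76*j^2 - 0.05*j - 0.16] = -0.66*j - 5.52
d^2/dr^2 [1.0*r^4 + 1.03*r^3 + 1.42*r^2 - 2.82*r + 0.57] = 12.0*r^2 + 6.18*r + 2.84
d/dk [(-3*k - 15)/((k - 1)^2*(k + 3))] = 6*(k^2 + 9*k + 14)/(k^5 + 3*k^4 - 6*k^3 - 10*k^2 + 21*k - 9)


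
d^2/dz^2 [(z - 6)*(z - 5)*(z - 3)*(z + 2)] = 12*z^2 - 72*z + 70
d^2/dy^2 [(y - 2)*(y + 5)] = 2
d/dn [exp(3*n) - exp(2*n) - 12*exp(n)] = (3*exp(2*n) - 2*exp(n) - 12)*exp(n)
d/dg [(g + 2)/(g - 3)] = -5/(g - 3)^2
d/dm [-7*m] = -7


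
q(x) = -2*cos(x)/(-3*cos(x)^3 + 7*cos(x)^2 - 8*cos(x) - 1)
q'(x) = -2*(-9*sin(x)*cos(x)^2 + 14*sin(x)*cos(x) - 8*sin(x))*cos(x)/(-3*cos(x)^3 + 7*cos(x)^2 - 8*cos(x) - 1)^2 + 2*sin(x)/(-3*cos(x)^3 + 7*cos(x)^2 - 8*cos(x) - 1) = 32*(6*cos(x)^3 - 7*cos(x)^2 - 1)*sin(x)/(-41*cos(x) + 14*cos(2*x) - 3*cos(3*x) + 10)^2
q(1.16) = 0.24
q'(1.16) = -0.30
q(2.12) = 0.19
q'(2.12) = -0.21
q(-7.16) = 0.32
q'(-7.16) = 0.22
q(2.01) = 0.22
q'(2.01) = -0.32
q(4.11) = 0.18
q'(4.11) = 0.18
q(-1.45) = 0.13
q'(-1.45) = 0.62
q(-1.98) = 0.23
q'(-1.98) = 0.38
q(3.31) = 0.12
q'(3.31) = 0.02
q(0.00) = 0.40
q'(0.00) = 0.00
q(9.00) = 0.13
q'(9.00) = -0.05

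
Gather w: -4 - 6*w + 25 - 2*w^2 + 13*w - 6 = -2*w^2 + 7*w + 15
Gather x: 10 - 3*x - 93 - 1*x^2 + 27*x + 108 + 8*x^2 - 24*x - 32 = 7*x^2 - 7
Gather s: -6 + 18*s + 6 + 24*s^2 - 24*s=24*s^2 - 6*s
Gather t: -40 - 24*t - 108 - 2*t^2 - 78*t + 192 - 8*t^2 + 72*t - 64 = -10*t^2 - 30*t - 20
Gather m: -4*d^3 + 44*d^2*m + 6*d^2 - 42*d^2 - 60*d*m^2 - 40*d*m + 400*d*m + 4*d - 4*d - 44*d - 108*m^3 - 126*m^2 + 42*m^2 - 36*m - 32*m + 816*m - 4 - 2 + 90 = -4*d^3 - 36*d^2 - 44*d - 108*m^3 + m^2*(-60*d - 84) + m*(44*d^2 + 360*d + 748) + 84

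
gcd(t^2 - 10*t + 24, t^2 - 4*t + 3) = 1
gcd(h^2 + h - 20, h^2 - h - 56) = 1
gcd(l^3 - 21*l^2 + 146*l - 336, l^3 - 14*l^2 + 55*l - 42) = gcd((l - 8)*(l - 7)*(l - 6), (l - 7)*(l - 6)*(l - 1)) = l^2 - 13*l + 42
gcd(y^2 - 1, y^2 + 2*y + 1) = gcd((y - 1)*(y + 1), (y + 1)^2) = y + 1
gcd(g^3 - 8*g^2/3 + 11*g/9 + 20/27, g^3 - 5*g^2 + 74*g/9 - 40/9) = g^2 - 3*g + 20/9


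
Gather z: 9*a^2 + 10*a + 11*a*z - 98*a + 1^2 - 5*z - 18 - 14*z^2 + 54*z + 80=9*a^2 - 88*a - 14*z^2 + z*(11*a + 49) + 63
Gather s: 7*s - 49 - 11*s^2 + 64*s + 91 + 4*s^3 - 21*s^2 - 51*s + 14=4*s^3 - 32*s^2 + 20*s + 56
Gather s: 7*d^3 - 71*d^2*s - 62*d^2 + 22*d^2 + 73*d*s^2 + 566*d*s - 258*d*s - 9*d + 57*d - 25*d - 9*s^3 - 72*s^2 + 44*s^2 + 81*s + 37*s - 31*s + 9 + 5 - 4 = 7*d^3 - 40*d^2 + 23*d - 9*s^3 + s^2*(73*d - 28) + s*(-71*d^2 + 308*d + 87) + 10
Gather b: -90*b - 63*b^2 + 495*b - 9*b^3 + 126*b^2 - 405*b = -9*b^3 + 63*b^2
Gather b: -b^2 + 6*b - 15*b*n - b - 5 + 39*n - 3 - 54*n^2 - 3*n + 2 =-b^2 + b*(5 - 15*n) - 54*n^2 + 36*n - 6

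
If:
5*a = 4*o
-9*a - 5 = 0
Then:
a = -5/9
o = -25/36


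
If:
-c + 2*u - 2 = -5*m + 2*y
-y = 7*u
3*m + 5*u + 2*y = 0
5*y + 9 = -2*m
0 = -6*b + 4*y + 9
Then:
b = 3/58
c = 221/29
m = 27/29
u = 9/29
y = -63/29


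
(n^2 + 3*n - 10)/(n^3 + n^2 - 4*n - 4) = (n + 5)/(n^2 + 3*n + 2)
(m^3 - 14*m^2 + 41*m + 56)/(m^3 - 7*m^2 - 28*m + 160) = (m^2 - 6*m - 7)/(m^2 + m - 20)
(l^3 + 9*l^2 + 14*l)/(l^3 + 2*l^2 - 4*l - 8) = l*(l + 7)/(l^2 - 4)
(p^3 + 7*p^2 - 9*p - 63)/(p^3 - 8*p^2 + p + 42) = (p^2 + 10*p + 21)/(p^2 - 5*p - 14)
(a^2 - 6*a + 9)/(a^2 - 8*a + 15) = (a - 3)/(a - 5)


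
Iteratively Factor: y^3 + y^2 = (y)*(y^2 + y) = y^2*(y + 1)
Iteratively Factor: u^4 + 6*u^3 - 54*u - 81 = (u - 3)*(u^3 + 9*u^2 + 27*u + 27) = (u - 3)*(u + 3)*(u^2 + 6*u + 9) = (u - 3)*(u + 3)^2*(u + 3)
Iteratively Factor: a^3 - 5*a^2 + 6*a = (a)*(a^2 - 5*a + 6) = a*(a - 2)*(a - 3)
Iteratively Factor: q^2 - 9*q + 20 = (q - 5)*(q - 4)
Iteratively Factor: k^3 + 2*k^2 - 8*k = (k + 4)*(k^2 - 2*k) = k*(k + 4)*(k - 2)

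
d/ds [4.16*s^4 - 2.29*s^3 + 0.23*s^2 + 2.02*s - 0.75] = 16.64*s^3 - 6.87*s^2 + 0.46*s + 2.02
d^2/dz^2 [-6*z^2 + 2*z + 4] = -12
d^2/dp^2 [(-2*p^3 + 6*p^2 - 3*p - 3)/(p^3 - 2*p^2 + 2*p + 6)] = 2*(2*p^6 + 3*p^5 + 36*p^4 - 218*p^3 + 198*p^2 - 234*p + 204)/(p^9 - 6*p^8 + 18*p^7 - 14*p^6 - 36*p^5 + 120*p^4 - 28*p^3 - 144*p^2 + 216*p + 216)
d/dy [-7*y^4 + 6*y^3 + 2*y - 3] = -28*y^3 + 18*y^2 + 2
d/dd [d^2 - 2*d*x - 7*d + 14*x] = 2*d - 2*x - 7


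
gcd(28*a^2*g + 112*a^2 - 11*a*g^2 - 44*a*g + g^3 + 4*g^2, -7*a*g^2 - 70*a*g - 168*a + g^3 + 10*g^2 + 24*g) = 7*a*g + 28*a - g^2 - 4*g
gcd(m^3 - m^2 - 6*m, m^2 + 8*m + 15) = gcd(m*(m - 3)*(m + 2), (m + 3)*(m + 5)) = 1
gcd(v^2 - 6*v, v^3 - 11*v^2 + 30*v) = v^2 - 6*v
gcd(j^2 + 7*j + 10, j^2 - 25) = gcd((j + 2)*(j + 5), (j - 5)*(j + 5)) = j + 5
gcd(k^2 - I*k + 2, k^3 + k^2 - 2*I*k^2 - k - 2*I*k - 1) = 1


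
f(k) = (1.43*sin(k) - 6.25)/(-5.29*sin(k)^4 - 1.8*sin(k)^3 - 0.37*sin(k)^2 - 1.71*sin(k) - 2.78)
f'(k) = (1.43*sin(k) - 6.25)*(21.16*sin(k)^3*cos(k) + 5.4*sin(k)^2*cos(k) + 0.74*sin(k)*cos(k) + 1.71*cos(k))/(-5.29*sin(k)^4 - 1.8*sin(k)^3 - 0.37*sin(k)^2 - 1.71*sin(k) - 2.78)^2 + 1.43*cos(k)/(-5.29*sin(k)^4 - 1.8*sin(k)^3 - 0.37*sin(k)^2 - 1.71*sin(k) - 2.78)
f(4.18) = 2.24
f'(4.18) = -2.65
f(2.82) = 1.67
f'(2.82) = 1.83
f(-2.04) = 2.08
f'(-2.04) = -2.33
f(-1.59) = 1.56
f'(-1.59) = -0.08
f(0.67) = 1.03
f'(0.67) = -1.66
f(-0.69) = 3.19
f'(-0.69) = 1.73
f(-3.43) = 1.73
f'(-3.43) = 1.81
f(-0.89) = 2.67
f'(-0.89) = 3.04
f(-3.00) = 2.54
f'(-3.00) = 2.19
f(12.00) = 3.30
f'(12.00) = -0.04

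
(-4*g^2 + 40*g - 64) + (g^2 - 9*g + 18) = -3*g^2 + 31*g - 46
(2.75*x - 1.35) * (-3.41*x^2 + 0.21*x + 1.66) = -9.3775*x^3 + 5.181*x^2 + 4.2815*x - 2.241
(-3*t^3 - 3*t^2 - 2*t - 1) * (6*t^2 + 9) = -18*t^5 - 18*t^4 - 39*t^3 - 33*t^2 - 18*t - 9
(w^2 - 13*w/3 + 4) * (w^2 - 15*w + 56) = w^4 - 58*w^3/3 + 125*w^2 - 908*w/3 + 224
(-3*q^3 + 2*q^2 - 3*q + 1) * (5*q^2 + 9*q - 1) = -15*q^5 - 17*q^4 + 6*q^3 - 24*q^2 + 12*q - 1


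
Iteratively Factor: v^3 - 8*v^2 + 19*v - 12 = (v - 3)*(v^2 - 5*v + 4) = (v - 4)*(v - 3)*(v - 1)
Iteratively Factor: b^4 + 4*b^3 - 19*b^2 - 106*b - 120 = (b + 2)*(b^3 + 2*b^2 - 23*b - 60) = (b - 5)*(b + 2)*(b^2 + 7*b + 12) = (b - 5)*(b + 2)*(b + 4)*(b + 3)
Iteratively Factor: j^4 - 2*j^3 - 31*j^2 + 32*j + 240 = (j + 4)*(j^3 - 6*j^2 - 7*j + 60) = (j + 3)*(j + 4)*(j^2 - 9*j + 20) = (j - 4)*(j + 3)*(j + 4)*(j - 5)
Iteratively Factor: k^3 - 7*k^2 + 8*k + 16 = (k + 1)*(k^2 - 8*k + 16) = (k - 4)*(k + 1)*(k - 4)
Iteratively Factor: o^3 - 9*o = (o + 3)*(o^2 - 3*o) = (o - 3)*(o + 3)*(o)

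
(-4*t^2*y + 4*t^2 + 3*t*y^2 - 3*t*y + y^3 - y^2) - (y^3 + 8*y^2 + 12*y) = -4*t^2*y + 4*t^2 + 3*t*y^2 - 3*t*y - 9*y^2 - 12*y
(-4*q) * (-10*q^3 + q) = 40*q^4 - 4*q^2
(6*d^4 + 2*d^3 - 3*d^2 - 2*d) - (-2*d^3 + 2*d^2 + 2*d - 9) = 6*d^4 + 4*d^3 - 5*d^2 - 4*d + 9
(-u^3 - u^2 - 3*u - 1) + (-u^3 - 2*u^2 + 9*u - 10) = -2*u^3 - 3*u^2 + 6*u - 11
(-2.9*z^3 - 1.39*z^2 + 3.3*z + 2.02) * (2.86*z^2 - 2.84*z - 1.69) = -8.294*z^5 + 4.2606*z^4 + 18.2866*z^3 - 1.2457*z^2 - 11.3138*z - 3.4138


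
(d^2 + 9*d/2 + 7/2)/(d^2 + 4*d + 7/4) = 2*(d + 1)/(2*d + 1)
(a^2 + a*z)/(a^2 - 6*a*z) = (a + z)/(a - 6*z)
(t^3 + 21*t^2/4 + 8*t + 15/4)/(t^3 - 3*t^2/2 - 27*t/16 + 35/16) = 4*(t^2 + 4*t + 3)/(4*t^2 - 11*t + 7)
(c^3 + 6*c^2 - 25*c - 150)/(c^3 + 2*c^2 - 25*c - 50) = (c + 6)/(c + 2)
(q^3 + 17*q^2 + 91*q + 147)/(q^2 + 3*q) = q + 14 + 49/q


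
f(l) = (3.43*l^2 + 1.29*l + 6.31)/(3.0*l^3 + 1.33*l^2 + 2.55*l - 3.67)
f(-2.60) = -0.48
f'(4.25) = -0.07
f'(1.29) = -2.96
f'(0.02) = -1.66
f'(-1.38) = -0.47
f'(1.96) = -0.60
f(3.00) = 0.42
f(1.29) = 1.65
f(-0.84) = -1.15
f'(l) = (6.86*l + 1.29)/(3.0*l^3 + 1.33*l^2 + 2.55*l - 3.67) + (-9.0*l^2 - 2.66*l - 2.55)*(3.43*l^2 + 1.29*l + 6.31)/(3.0*l^3 + 1.33*l^2 + 2.55*l - 3.67)^2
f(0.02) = -1.75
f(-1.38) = -0.88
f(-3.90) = -0.31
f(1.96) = 0.76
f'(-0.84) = -0.48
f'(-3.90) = -0.09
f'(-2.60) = -0.20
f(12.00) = 0.10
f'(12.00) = -0.01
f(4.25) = 0.28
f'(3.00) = -0.17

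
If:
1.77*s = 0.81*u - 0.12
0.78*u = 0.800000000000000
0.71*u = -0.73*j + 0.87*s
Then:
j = -0.52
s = 0.40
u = 1.03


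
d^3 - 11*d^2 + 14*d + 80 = (d - 8)*(d - 5)*(d + 2)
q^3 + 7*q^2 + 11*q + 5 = (q + 1)^2*(q + 5)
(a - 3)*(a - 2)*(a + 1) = a^3 - 4*a^2 + a + 6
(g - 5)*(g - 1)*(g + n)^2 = g^4 + 2*g^3*n - 6*g^3 + g^2*n^2 - 12*g^2*n + 5*g^2 - 6*g*n^2 + 10*g*n + 5*n^2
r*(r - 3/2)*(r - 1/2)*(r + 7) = r^4 + 5*r^3 - 53*r^2/4 + 21*r/4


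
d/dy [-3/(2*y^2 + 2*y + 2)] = 3*(2*y + 1)/(2*(y^2 + y + 1)^2)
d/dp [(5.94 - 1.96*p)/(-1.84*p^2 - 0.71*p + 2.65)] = (-3.6064*p^2 + 21.8592*p - 0.976599999999999)/(3.3856*p^4 + 2.6128*p^3 - 9.2479*p^2 - 3.763*p + 7.0225)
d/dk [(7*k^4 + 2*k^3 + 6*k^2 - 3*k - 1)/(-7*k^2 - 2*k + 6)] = (-98*k^5 - 56*k^4 + 160*k^3 + 3*k^2 + 58*k - 20)/(49*k^4 + 28*k^3 - 80*k^2 - 24*k + 36)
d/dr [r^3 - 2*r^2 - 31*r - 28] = 3*r^2 - 4*r - 31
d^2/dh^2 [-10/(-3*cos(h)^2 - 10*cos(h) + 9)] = 20*(-18*sin(h)^4 + 45*sin(h)^2*cos(h) + 113*sin(h)^2 + 32)/(3*cos(h)^2 + 10*cos(h) - 9)^3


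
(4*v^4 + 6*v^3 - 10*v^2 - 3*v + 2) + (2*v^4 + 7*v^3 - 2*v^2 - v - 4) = 6*v^4 + 13*v^3 - 12*v^2 - 4*v - 2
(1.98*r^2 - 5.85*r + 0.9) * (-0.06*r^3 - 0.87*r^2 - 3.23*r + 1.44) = -0.1188*r^5 - 1.3716*r^4 - 1.3599*r^3 + 20.9637*r^2 - 11.331*r + 1.296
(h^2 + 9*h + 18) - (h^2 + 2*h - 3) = 7*h + 21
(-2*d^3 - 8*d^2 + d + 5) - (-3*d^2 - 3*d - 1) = -2*d^3 - 5*d^2 + 4*d + 6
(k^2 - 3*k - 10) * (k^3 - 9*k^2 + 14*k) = k^5 - 12*k^4 + 31*k^3 + 48*k^2 - 140*k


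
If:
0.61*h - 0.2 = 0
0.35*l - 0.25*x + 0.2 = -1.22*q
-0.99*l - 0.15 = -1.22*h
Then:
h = 0.33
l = 0.25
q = 0.204918032786885*x - 0.236380195396589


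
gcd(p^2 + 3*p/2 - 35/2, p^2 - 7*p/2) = p - 7/2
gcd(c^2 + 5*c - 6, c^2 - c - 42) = c + 6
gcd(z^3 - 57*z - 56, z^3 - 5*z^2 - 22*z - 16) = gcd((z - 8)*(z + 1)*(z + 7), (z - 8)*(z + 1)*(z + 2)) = z^2 - 7*z - 8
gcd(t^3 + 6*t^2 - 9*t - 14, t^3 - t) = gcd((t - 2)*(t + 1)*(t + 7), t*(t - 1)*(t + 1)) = t + 1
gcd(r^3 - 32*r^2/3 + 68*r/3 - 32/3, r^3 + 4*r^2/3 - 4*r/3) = r - 2/3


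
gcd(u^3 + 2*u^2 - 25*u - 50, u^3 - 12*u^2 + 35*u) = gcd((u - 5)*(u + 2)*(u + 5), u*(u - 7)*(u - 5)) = u - 5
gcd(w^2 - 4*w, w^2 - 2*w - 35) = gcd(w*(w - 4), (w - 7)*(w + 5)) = 1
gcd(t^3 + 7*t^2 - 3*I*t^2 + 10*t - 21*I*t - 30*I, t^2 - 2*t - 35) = t + 5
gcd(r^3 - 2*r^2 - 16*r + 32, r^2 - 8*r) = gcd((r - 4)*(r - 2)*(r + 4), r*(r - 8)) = 1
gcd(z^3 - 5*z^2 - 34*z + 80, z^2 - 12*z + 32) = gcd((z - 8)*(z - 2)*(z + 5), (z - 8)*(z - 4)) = z - 8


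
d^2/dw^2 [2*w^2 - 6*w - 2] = 4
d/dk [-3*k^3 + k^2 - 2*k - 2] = -9*k^2 + 2*k - 2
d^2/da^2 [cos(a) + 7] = -cos(a)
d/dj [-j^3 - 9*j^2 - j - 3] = -3*j^2 - 18*j - 1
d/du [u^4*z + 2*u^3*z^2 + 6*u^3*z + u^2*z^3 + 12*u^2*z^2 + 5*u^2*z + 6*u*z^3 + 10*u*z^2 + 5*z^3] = 2*z*(2*u^3 + 3*u^2*z + 9*u^2 + u*z^2 + 12*u*z + 5*u + 3*z^2 + 5*z)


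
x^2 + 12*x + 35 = (x + 5)*(x + 7)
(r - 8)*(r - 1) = r^2 - 9*r + 8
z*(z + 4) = z^2 + 4*z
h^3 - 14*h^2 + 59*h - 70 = (h - 7)*(h - 5)*(h - 2)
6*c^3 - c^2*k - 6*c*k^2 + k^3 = (-6*c + k)*(-c + k)*(c + k)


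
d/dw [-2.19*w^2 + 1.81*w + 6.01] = 1.81 - 4.38*w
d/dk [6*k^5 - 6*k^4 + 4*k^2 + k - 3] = 30*k^4 - 24*k^3 + 8*k + 1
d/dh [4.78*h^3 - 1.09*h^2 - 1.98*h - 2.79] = 14.34*h^2 - 2.18*h - 1.98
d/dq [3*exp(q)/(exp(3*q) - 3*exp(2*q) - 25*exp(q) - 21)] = (-6*exp(3*q) + 9*exp(2*q) - 63)*exp(q)/(exp(6*q) - 6*exp(5*q) - 41*exp(4*q) + 108*exp(3*q) + 751*exp(2*q) + 1050*exp(q) + 441)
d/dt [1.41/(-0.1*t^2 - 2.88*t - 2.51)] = (0.282*t + 4.0608)/(0.1*t^2 + 2.88*t + 2.51)^2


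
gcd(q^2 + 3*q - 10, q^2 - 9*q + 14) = q - 2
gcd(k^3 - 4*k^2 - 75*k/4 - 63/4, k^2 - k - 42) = k - 7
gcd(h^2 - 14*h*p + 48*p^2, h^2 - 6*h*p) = -h + 6*p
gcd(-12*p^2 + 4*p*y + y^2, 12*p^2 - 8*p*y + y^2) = -2*p + y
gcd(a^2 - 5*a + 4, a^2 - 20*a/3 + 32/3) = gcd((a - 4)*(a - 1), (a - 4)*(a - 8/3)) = a - 4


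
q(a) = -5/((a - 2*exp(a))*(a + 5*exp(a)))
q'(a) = -5*(-5*exp(a) - 1)/((a - 2*exp(a))*(a + 5*exp(a))^2) - 5*(2*exp(a) - 1)/((a - 2*exp(a))^2*(a + 5*exp(a))) = 5*((1 - 2*exp(a))*(a + 5*exp(a)) + (a - 2*exp(a))*(5*exp(a) + 1))/((a - 2*exp(a))^2*(a + 5*exp(a))^2)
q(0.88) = 0.10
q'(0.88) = -0.19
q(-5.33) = -0.18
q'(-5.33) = -0.07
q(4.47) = 0.00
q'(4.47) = -0.00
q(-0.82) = 2.13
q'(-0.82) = -4.78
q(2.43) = 0.00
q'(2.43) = -0.01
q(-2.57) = -0.84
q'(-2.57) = -0.79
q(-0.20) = 0.70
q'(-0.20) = -1.16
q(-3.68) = -0.38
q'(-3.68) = -0.22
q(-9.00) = -0.06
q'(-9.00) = -0.01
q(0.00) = 0.50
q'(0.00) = -0.85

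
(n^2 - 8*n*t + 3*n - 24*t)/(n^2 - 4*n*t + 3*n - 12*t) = (-n + 8*t)/(-n + 4*t)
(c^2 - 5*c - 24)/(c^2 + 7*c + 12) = (c - 8)/(c + 4)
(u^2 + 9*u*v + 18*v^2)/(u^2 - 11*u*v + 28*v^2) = (u^2 + 9*u*v + 18*v^2)/(u^2 - 11*u*v + 28*v^2)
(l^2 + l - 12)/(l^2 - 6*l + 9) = (l + 4)/(l - 3)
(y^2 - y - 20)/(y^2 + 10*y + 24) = (y - 5)/(y + 6)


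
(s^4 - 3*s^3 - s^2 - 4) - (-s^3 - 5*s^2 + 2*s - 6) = s^4 - 2*s^3 + 4*s^2 - 2*s + 2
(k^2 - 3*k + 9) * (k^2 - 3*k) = k^4 - 6*k^3 + 18*k^2 - 27*k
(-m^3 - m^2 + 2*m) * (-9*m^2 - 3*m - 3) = 9*m^5 + 12*m^4 - 12*m^3 - 3*m^2 - 6*m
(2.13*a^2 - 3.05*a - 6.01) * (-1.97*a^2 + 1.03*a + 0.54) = -4.1961*a^4 + 8.2024*a^3 + 9.8484*a^2 - 7.8373*a - 3.2454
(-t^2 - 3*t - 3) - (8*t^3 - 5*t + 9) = -8*t^3 - t^2 + 2*t - 12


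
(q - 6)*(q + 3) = q^2 - 3*q - 18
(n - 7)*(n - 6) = n^2 - 13*n + 42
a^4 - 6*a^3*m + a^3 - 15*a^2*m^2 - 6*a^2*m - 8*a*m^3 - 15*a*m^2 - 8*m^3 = (a + 1)*(a - 8*m)*(a + m)^2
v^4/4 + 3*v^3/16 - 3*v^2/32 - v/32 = v*(v/4 + 1/4)*(v - 1/2)*(v + 1/4)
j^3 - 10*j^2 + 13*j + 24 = (j - 8)*(j - 3)*(j + 1)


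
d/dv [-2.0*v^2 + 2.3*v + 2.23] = 2.3 - 4.0*v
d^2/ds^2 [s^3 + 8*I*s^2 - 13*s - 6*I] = 6*s + 16*I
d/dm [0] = 0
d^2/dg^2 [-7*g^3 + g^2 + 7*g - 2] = 2 - 42*g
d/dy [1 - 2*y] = -2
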